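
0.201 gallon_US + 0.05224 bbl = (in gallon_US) 2.395. Check: 1 gallon_US = 0.0037854118 m^3, so 0.201 gallon_US = 0.201 * 0.0037854118 = 0.00076086777 m^3. 1 bbl = 0.15898729 m^3, so 0.05224 bbl = 0.05224 * 0.15898729 = 0.0083054963 m^3. Sum: 0.00076086777 + 0.0083054963 = 0.0090663641 m^3. 1 gallon_US = 0.0037854118 m^3, so 0.0090663641 m^3 = 0.0090663641 / 0.0037854118 = 2.39508 gallon_US ≈ 2.395 gallon_US (4 s.f.).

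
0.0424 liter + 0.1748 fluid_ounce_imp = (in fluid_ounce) 1.602. Check: 1 liter = 0.001 m^3, so 0.0424 liter = 0.0424 * 0.001 = 4.24e-05 m^3. 1 fluid_ounce_imp = 2.8413063e-05 m^3, so 0.1748 fluid_ounce_imp = 0.1748 * 2.8413063e-05 = 4.9666033e-06 m^3. Sum: 4.24e-05 + 4.9666033e-06 = 4.7366603e-05 m^3. 1 fluid_ounce = 2.957353e-05 m^3, so 4.7366603e-05 m^3 = 4.7366603e-05 / 2.957353e-05 = 1.6016554 fluid_ounce ≈ 1.602 fluid_ounce (4 s.f.).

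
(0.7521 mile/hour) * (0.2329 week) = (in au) 1 mile/hour = 0.44704 m/s, so 0.7521 mile/hour = 0.7521 * 0.44704 = 0.33621878 m/s. 1 week = 604800 s, so 0.2329 week = 0.2329 * 604800 = 140857.92 s. Combine: 0.33621878 m/s * 140857.92 s = 47359.079 m. 1 au = 1.4959787e+11 m, so 47359.079 m = 47359.079 / 1.4959787e+11 = 3.1657589e-07 au ≈ 3.166e-07 au (4 s.f.). Final answer: 3.166e-07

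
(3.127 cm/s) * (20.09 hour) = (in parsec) 1 cm/s = 0.01 m/s, so 3.127 cm/s = 3.127 * 0.01 = 0.03127 m/s. 1 hour = 3600 s, so 20.09 hour = 20.09 * 3600 = 72324 s. Combine: 0.03127 m/s * 72324 s = 2261.5715 m. 1 parsec = 3.0856776e+16 m, so 2261.5715 m = 2261.5715 / 3.0856776e+16 = 7.329254e-14 parsec ≈ 7.329e-14 parsec (4 s.f.). Final answer: 7.329e-14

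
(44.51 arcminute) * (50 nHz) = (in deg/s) 3.709e-08. Check: 1 arcminute = 0.00029088821 rad, so 44.51 arcminute = 44.51 * 0.00029088821 = 0.012947434 rad. 1 nHz = 1e-09 Hz, so 50 nHz = 50 * 1e-09 = 5e-08 Hz. Combine: 0.012947434 rad * 5e-08 Hz = 6.4737171e-10 rad/s. 1 deg/s = 0.017453293 rad/s, so 6.4737171e-10 rad/s = 6.4737171e-10 / 0.017453293 = 3.7091667e-08 deg/s ≈ 3.709e-08 deg/s (4 s.f.).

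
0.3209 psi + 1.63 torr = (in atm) 1 psi = 6894.7573 Pa, so 0.3209 psi = 0.3209 * 6894.7573 = 2212.5276 Pa. 1 torr = 133.32237 Pa, so 1.63 torr = 1.63 * 133.32237 = 217.31546 Pa. Sum: 2212.5276 + 217.31546 = 2429.8431 Pa. 1 atm = 101325 Pa, so 2429.8431 Pa = 2429.8431 / 101325 = 0.023980687 atm ≈ 0.02398 atm (4 s.f.). Final answer: 0.02398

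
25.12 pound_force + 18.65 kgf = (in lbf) 1 pound_force = 4.4482216 N, so 25.12 pound_force = 25.12 * 4.4482216 = 111.73933 N. 1 kgf = 9.80665 N, so 18.65 kgf = 18.65 * 9.80665 = 182.89402 N. Sum: 111.73933 + 182.89402 = 294.63335 N. 1 lbf = 4.4482216 N, so 294.63335 N = 294.63335 / 4.4482216 = 66.236212 lbf ≈ 66.24 lbf (4 s.f.). Final answer: 66.24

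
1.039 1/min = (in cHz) 1 1/min = 0.016666667 Hz, so 1.039 1/min = 1.039 * 0.016666667 = 0.017316667 Hz. 1 cHz = 0.01 Hz, so 0.017316667 Hz = 0.017316667 / 0.01 = 1.7316667 cHz ≈ 1.732 cHz (4 s.f.). Final answer: 1.732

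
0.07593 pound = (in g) 34.44. Check: 1 pound = 0.45359237 kg, so 0.07593 pound = 0.07593 * 0.45359237 = 0.034441269 kg. 1 g = 0.001 kg, so 0.034441269 kg = 0.034441269 / 0.001 = 34.441269 g ≈ 34.44 g (4 s.f.).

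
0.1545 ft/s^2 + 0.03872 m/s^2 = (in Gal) 1 ft/s^2 = 0.3048 m/s^2, so 0.1545 ft/s^2 = 0.1545 * 0.3048 = 0.0470916 m/s^2. 0.03872 m/s^2 is already in m/s^2. Sum: 0.0470916 + 0.03872 = 0.0858116 m/s^2. 1 Gal = 0.01 m/s^2, so 0.0858116 m/s^2 = 0.0858116 / 0.01 = 8.58116 Gal ≈ 8.581 Gal (4 s.f.). Final answer: 8.581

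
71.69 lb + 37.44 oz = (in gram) 1 lb = 0.45359237 kg, so 71.69 lb = 71.69 * 0.45359237 = 32.518037 kg. 1 oz = 0.028349523 kg, so 37.44 oz = 37.44 * 0.028349523 = 1.0614061 kg. Sum: 32.518037 + 1.0614061 = 33.579443 kg. 1 gram = 0.001 kg, so 33.579443 kg = 33.579443 / 0.001 = 33579.443 gram ≈ 3.358e+04 gram (4 s.f.). Final answer: 3.358e+04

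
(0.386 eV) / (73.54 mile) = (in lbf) 1 eV = 1.6021766e-19 J, so 0.386 eV = 0.386 * 1.6021766e-19 = 6.1844018e-20 J. 1 mile = 1609.344 m, so 73.54 mile = 73.54 * 1609.344 = 118351.16 m. Combine: 6.1844018e-20 J / 118351.16 m = 5.2254679e-25 N. 1 lbf = 4.4482216 N, so 5.2254679e-25 N = 5.2254679e-25 / 4.4482216 = 1.1747319e-25 lbf ≈ 1.175e-25 lbf (4 s.f.). Final answer: 1.175e-25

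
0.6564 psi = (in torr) 1 psi = 6894.7573 Pa, so 0.6564 psi = 0.6564 * 6894.7573 = 4525.7187 Pa. 1 torr = 133.32237 Pa, so 4525.7187 Pa = 4525.7187 / 133.32237 = 33.945682 torr ≈ 33.95 torr (4 s.f.). Final answer: 33.95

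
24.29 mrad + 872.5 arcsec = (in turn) 1 mrad = 0.001 rad, so 24.29 mrad = 24.29 * 0.001 = 0.02429 rad. 1 arcsec = 4.8481368e-06 rad, so 872.5 arcsec = 872.5 * 4.8481368e-06 = 0.0042299994 rad. Sum: 0.02429 + 0.0042299994 = 0.028519999 rad. 1 turn = 6.2831853 rad, so 0.028519999 rad = 0.028519999 / 6.2831853 = 0.0045390989 turn ≈ 0.004539 turn (4 s.f.). Final answer: 0.004539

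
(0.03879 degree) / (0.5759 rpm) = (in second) 0.01123. Check: 1 degree = 0.017453293 rad, so 0.03879 degree = 0.03879 * 0.017453293 = 0.00067701322 rad. 1 rpm = 0.10471976 rad/s, so 0.5759 rpm = 0.5759 * 0.10471976 = 0.060308107 rad/s. Combine: 0.00067701322 rad / 0.060308107 rad/s = 0.011225907 s. 0.011225907 s = 0.011225907 second ≈ 0.01123 second (4 s.f.).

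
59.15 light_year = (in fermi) 5.596e+32. Check: 1 light_year = 9.4607305e+15 m, so 59.15 light_year = 59.15 * 9.4607305e+15 = 5.5960221e+17 m. 1 fermi = 1e-15 m, so 5.5960221e+17 m = 5.5960221e+17 / 1e-15 = 5.5960221e+32 fermi ≈ 5.596e+32 fermi (4 s.f.).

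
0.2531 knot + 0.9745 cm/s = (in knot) 1 knot = 0.51444444 m/s, so 0.2531 knot = 0.2531 * 0.51444444 = 0.13020589 m/s. 1 cm/s = 0.01 m/s, so 0.9745 cm/s = 0.9745 * 0.01 = 0.009745 m/s. Sum: 0.13020589 + 0.009745 = 0.13995089 m/s. 1 knot = 0.51444444 m/s, so 0.13995089 m/s = 0.13995089 / 0.51444444 = 0.27204276 knot ≈ 0.272 knot (4 s.f.). Final answer: 0.272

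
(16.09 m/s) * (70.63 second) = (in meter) 1136. Check: 16.09 m/s is already in m/s. 70.63 second = 70.63 s. Combine: 16.09 m/s * 70.63 s = 1136.4367 m. 1136.4367 m = 1136.4367 meter ≈ 1136 meter (4 s.f.).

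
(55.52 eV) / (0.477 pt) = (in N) 1 eV = 1.6021766e-19 J, so 55.52 eV = 55.52 * 1.6021766e-19 = 8.8952847e-18 J. 1 pt = 0.00035277778 m, so 0.477 pt = 0.477 * 0.00035277778 = 0.000168275 m. Combine: 8.8952847e-18 J / 0.000168275 m = 5.2861594e-14 N. Result: 5.2861594e-14 N ≈ 5.286e-14 N (4 s.f.). Final answer: 5.286e-14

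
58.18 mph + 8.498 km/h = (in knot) 1 mph = 0.44704 m/s, so 58.18 mph = 58.18 * 0.44704 = 26.008787 m/s. 1 km/h = 0.27777778 m/s, so 8.498 km/h = 8.498 * 0.27777778 = 2.3605556 m/s. Sum: 26.008787 + 2.3605556 = 28.369343 m/s. 1 knot = 0.51444444 m/s, so 28.369343 m/s = 28.369343 / 0.51444444 = 55.145591 knot ≈ 55.15 knot (4 s.f.). Final answer: 55.15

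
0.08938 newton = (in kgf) 0.009114. Check: 0.08938 newton = 0.08938 N. 1 kgf = 9.80665 N, so 0.08938 N = 0.08938 / 9.80665 = 0.0091142235 kgf ≈ 0.009114 kgf (4 s.f.).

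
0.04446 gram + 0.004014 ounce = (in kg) 0.0001583. Check: 1 gram = 0.001 kg, so 0.04446 gram = 0.04446 * 0.001 = 4.446e-05 kg. 1 ounce = 0.028349523 kg, so 0.004014 ounce = 0.004014 * 0.028349523 = 0.00011379499 kg. Sum: 4.446e-05 + 0.00011379499 = 0.00015825499 kg. Result: 0.00015825499 kg ≈ 0.0001583 kg (4 s.f.).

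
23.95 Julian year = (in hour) 1 Julian year = 31557600 s, so 23.95 Julian year = 23.95 * 31557600 = 7.5580452e+08 s. 1 hour = 3600 s, so 7.5580452e+08 s = 7.5580452e+08 / 3600 = 209945.7 hour ≈ 2.099e+05 hour (4 s.f.). Final answer: 2.099e+05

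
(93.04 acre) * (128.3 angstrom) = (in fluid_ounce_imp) 1 acre = 4046.8564 m^2, so 93.04 acre = 93.04 * 4046.8564 = 376519.52 m^2. 1 angstrom = 1e-10 m, so 128.3 angstrom = 128.3 * 1e-10 = 1.283e-08 m. Combine: 376519.52 m^2 * 1.283e-08 m = 0.0048307455 m^3. 1 fluid_ounce_imp = 2.8413063e-05 m^3, so 0.0048307455 m^3 = 0.0048307455 / 2.8413063e-05 = 170.01847 fluid_ounce_imp ≈ 170 fluid_ounce_imp (4 s.f.). Final answer: 170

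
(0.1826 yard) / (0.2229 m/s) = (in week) 1.239e-06. Check: 1 yard = 0.9144 m, so 0.1826 yard = 0.1826 * 0.9144 = 0.16696944 m. 0.2229 m/s is already in m/s. Combine: 0.16696944 m / 0.2229 m/s = 0.74907779 s. 1 week = 604800 s, so 0.74907779 s = 0.74907779 / 604800 = 1.2385546e-06 week ≈ 1.239e-06 week (4 s.f.).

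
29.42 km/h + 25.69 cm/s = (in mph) 18.86. Check: 1 km/h = 0.27777778 m/s, so 29.42 km/h = 29.42 * 0.27777778 = 8.1722222 m/s. 1 cm/s = 0.01 m/s, so 25.69 cm/s = 25.69 * 0.01 = 0.2569 m/s. Sum: 8.1722222 + 0.2569 = 8.4291222 m/s. 1 mph = 0.44704 m/s, so 8.4291222 m/s = 8.4291222 / 0.44704 = 18.855409 mph ≈ 18.86 mph (4 s.f.).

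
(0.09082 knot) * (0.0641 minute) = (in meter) 1 knot = 0.51444444 m/s, so 0.09082 knot = 0.09082 * 0.51444444 = 0.046721844 m/s. 1 minute = 60 s, so 0.0641 minute = 0.0641 * 60 = 3.846 s. Combine: 0.046721844 m/s * 3.846 s = 0.17969221 m. 0.17969221 m = 0.17969221 meter ≈ 0.1797 meter (4 s.f.). Final answer: 0.1797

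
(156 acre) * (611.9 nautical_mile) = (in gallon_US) 1 acre = 4046.8564 m^2, so 156 acre = 156 * 4046.8564 = 631309.6 m^2. 1 nautical_mile = 1852 m, so 611.9 nautical_mile = 611.9 * 1852 = 1133238.8 m. Combine: 631309.6 m^2 * 1133238.8 m = 7.1542454e+11 m^3. 1 gallon_US = 0.0037854118 m^3, so 7.1542454e+11 m^3 = 7.1542454e+11 / 0.0037854118 = 1.8899517e+14 gallon_US ≈ 1.89e+14 gallon_US (4 s.f.). Final answer: 1.89e+14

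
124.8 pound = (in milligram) 1 pound = 0.45359237 kg, so 124.8 pound = 124.8 * 0.45359237 = 56.608328 kg. 1 milligram = 1e-06 kg, so 56.608328 kg = 56.608328 / 1e-06 = 56608328 milligram ≈ 5.661e+07 milligram (4 s.f.). Final answer: 5.661e+07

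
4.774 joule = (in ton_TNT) 4.774 joule = 4.774 J. 1 ton_TNT = 4.184e+09 J, so 4.774 J = 4.774 / 4.184e+09 = 1.1410134e-09 ton_TNT ≈ 1.141e-09 ton_TNT (4 s.f.). Final answer: 1.141e-09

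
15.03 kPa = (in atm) 1 kPa = 1000 Pa, so 15.03 kPa = 15.03 * 1000 = 15030 Pa. 1 atm = 101325 Pa, so 15030 Pa = 15030 / 101325 = 0.14833457 atm ≈ 0.1483 atm (4 s.f.). Final answer: 0.1483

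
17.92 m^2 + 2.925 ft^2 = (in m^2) 17.92 m^2 is already in m^2. 1 ft^2 = 0.09290304 m^2, so 2.925 ft^2 = 2.925 * 0.09290304 = 0.27174139 m^2. Sum: 17.92 + 0.27174139 = 18.191741 m^2. Result: 18.191741 m^2 ≈ 18.19 m^2 (4 s.f.). Final answer: 18.19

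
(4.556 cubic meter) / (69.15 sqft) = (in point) 2010. Check: 4.556 cubic meter = 4.556 m^3. 1 sqft = 0.09290304 m^2, so 69.15 sqft = 69.15 * 0.09290304 = 6.4242452 m^2. Combine: 4.556 m^3 / 6.4242452 m^2 = 0.70918837 m. 1 point = 0.00035277778 m, so 0.70918837 m = 0.70918837 / 0.00035277778 = 2010.2977 point ≈ 2010 point (4 s.f.).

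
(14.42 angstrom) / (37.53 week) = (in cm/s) 1 angstrom = 1e-10 m, so 14.42 angstrom = 14.42 * 1e-10 = 1.442e-09 m. 1 week = 604800 s, so 37.53 week = 37.53 * 604800 = 22698144 s. Combine: 1.442e-09 m / 22698144 s = 6.3529423e-17 m/s. 1 cm/s = 0.01 m/s, so 6.3529423e-17 m/s = 6.3529423e-17 / 0.01 = 6.3529423e-15 cm/s ≈ 6.353e-15 cm/s (4 s.f.). Final answer: 6.353e-15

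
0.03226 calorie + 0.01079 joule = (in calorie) 1 calorie = 4.184 J, so 0.03226 calorie = 0.03226 * 4.184 = 0.13497584 J. 0.01079 joule = 0.01079 J. Sum: 0.13497584 + 0.01079 = 0.14576584 J. 1 calorie = 4.184 J, so 0.14576584 J = 0.14576584 / 4.184 = 0.034838872 calorie ≈ 0.03484 calorie (4 s.f.). Final answer: 0.03484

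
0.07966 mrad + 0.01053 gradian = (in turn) 3.9e-05. Check: 1 mrad = 0.001 rad, so 0.07966 mrad = 0.07966 * 0.001 = 7.966e-05 rad. 1 gradian = 0.015707963 rad, so 0.01053 gradian = 0.01053 * 0.015707963 = 0.00016540485 rad. Sum: 7.966e-05 + 0.00016540485 = 0.00024506485 rad. 1 turn = 6.2831853 rad, so 0.00024506485 rad = 0.00024506485 / 6.2831853 = 3.9003283e-05 turn ≈ 3.9e-05 turn (4 s.f.).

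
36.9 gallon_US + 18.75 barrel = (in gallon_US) 824.4. Check: 1 gallon_US = 0.0037854118 m^3, so 36.9 gallon_US = 36.9 * 0.0037854118 = 0.13968169 m^3. 1 barrel = 0.15898729 m^3, so 18.75 barrel = 18.75 * 0.15898729 = 2.9810118 m^3. Sum: 0.13968169 + 2.9810118 = 3.1206935 m^3. 1 gallon_US = 0.0037854118 m^3, so 3.1206935 m^3 = 3.1206935 / 0.0037854118 = 824.4 gallon_US.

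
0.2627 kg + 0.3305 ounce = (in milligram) 2.721e+05. Check: 0.2627 kg is already in kg. 1 ounce = 0.028349523 kg, so 0.3305 ounce = 0.3305 * 0.028349523 = 0.0093695174 kg. Sum: 0.2627 + 0.0093695174 = 0.27206952 kg. 1 milligram = 1e-06 kg, so 0.27206952 kg = 0.27206952 / 1e-06 = 272069.52 milligram ≈ 2.721e+05 milligram (4 s.f.).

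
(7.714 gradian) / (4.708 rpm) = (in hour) 1 gradian = 0.015707963 rad, so 7.714 gradian = 7.714 * 0.015707963 = 0.12117123 rad. 1 rpm = 0.10471976 rad/s, so 4.708 rpm = 4.708 * 0.10471976 = 0.49302061 rad/s. Combine: 0.12117123 rad / 0.49302061 rad/s = 0.24577315 s. 1 hour = 3600 s, so 0.24577315 s = 0.24577315 / 3600 = 6.827032e-05 hour ≈ 6.827e-05 hour (4 s.f.). Final answer: 6.827e-05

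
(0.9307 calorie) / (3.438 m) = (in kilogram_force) 0.1155. Check: 1 calorie = 4.184 J, so 0.9307 calorie = 0.9307 * 4.184 = 3.8940488 J. 3.438 m is already in m. Combine: 3.8940488 J / 3.438 m = 1.1326494 N. 1 kilogram_force = 9.80665 N, so 1.1326494 N = 1.1326494 / 9.80665 = 0.1154981 kilogram_force ≈ 0.1155 kilogram_force (4 s.f.).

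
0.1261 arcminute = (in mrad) 1 arcminute = 0.00029088821 rad, so 0.1261 arcminute = 0.1261 * 0.00029088821 = 3.6681003e-05 rad. 1 mrad = 0.001 rad, so 3.6681003e-05 rad = 3.6681003e-05 / 0.001 = 0.036681003 mrad ≈ 0.03668 mrad (4 s.f.). Final answer: 0.03668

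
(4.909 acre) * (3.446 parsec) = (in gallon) 1 acre = 4046.8564 m^2, so 4.909 acre = 4.909 * 4046.8564 = 19866.018 m^2. 1 parsec = 3.0856776e+16 m, so 3.446 parsec = 3.446 * 3.0856776e+16 = 1.0633245e+17 m. Combine: 19866.018 m^2 * 1.0633245e+17 m = 2.1124024e+21 m^3. 1 gallon = 0.0037854118 m^3, so 2.1124024e+21 m^3 = 2.1124024e+21 / 0.0037854118 = 5.5803767e+23 gallon ≈ 5.58e+23 gallon (4 s.f.). Final answer: 5.58e+23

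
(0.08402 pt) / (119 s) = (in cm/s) 1 pt = 0.00035277778 m, so 0.08402 pt = 0.08402 * 0.00035277778 = 2.9640389e-05 m. 119 s is already in s. Combine: 2.9640389e-05 m / 119 s = 2.490789e-07 m/s. 1 cm/s = 0.01 m/s, so 2.490789e-07 m/s = 2.490789e-07 / 0.01 = 2.490789e-05 cm/s ≈ 2.491e-05 cm/s (4 s.f.). Final answer: 2.491e-05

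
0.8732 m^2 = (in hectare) 1 hectare = 10000 m^2, so 0.8732 m^2 = 0.8732 / 10000 = 8.732e-05 hectare. Final answer: 8.732e-05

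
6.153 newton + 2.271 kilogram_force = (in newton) 28.42. Check: 6.153 newton = 6.153 N. 1 kilogram_force = 9.80665 N, so 2.271 kilogram_force = 2.271 * 9.80665 = 22.270902 N. Sum: 6.153 + 22.270902 = 28.423902 N. 28.423902 N = 28.423902 newton ≈ 28.42 newton (4 s.f.).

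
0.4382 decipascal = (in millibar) 1 decipascal = 0.1 Pa, so 0.4382 decipascal = 0.4382 * 0.1 = 0.04382 Pa. 1 millibar = 100 Pa, so 0.04382 Pa = 0.04382 / 100 = 0.0004382 millibar. Final answer: 0.0004382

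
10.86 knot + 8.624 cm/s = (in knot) 11.03. Check: 1 knot = 0.51444444 m/s, so 10.86 knot = 10.86 * 0.51444444 = 5.5868667 m/s. 1 cm/s = 0.01 m/s, so 8.624 cm/s = 8.624 * 0.01 = 0.08624 m/s. Sum: 5.5868667 + 0.08624 = 5.6731067 m/s. 1 knot = 0.51444444 m/s, so 5.6731067 m/s = 5.6731067 / 0.51444444 = 11.027637 knot ≈ 11.03 knot (4 s.f.).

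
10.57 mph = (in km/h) 17.01. Check: 1 mph = 0.44704 m/s, so 10.57 mph = 10.57 * 0.44704 = 4.7252128 m/s. 1 km/h = 0.27777778 m/s, so 4.7252128 m/s = 4.7252128 / 0.27777778 = 17.010766 km/h ≈ 17.01 km/h (4 s.f.).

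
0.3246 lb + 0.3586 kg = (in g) 1 lb = 0.45359237 kg, so 0.3246 lb = 0.3246 * 0.45359237 = 0.14723608 kg. 0.3586 kg is already in kg. Sum: 0.14723608 + 0.3586 = 0.50583608 kg. 1 g = 0.001 kg, so 0.50583608 kg = 0.50583608 / 0.001 = 505.83608 g ≈ 505.8 g (4 s.f.). Final answer: 505.8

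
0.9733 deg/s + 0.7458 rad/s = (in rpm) 1 deg/s = 0.017453293 rad/s, so 0.9733 deg/s = 0.9733 * 0.017453293 = 0.01698729 rad/s. 0.7458 rad/s is already in rad/s. Sum: 0.01698729 + 0.7458 = 0.76278729 rad/s. 1 rpm = 0.10471976 rad/s, so 0.76278729 rad/s = 0.76278729 / 0.10471976 = 7.2840821 rpm ≈ 7.284 rpm (4 s.f.). Final answer: 7.284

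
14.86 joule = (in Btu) 14.86 joule = 14.86 J. 1 Btu = 1055.0559 J, so 14.86 J = 14.86 / 1055.0559 = 0.014084562 Btu ≈ 0.01408 Btu (4 s.f.). Final answer: 0.01408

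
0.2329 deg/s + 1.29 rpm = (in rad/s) 0.1392. Check: 1 deg/s = 0.017453293 rad/s, so 0.2329 deg/s = 0.2329 * 0.017453293 = 0.0040648718 rad/s. 1 rpm = 0.10471976 rad/s, so 1.29 rpm = 1.29 * 0.10471976 = 0.13508848 rad/s. Sum: 0.0040648718 + 0.13508848 = 0.13915336 rad/s. Result: 0.13915336 rad/s ≈ 0.1392 rad/s (4 s.f.).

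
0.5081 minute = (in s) 1 minute = 60 s, so 0.5081 minute = 0.5081 * 60 = 30.486 s. Result: 30.486 s ≈ 30.49 s (4 s.f.). Final answer: 30.49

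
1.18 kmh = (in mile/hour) 0.7332. Check: 1 kmh = 0.27777778 m/s, so 1.18 kmh = 1.18 * 0.27777778 = 0.32777778 m/s. 1 mile/hour = 0.44704 m/s, so 0.32777778 m/s = 0.32777778 / 0.44704 = 0.73321801 mile/hour ≈ 0.7332 mile/hour (4 s.f.).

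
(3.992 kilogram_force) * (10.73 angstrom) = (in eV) 2.622e+11. Check: 1 kilogram_force = 9.80665 N, so 3.992 kilogram_force = 3.992 * 9.80665 = 39.148147 N. 1 angstrom = 1e-10 m, so 10.73 angstrom = 10.73 * 1e-10 = 1.073e-09 m. Combine: 39.148147 N * 1.073e-09 m = 4.2005962e-08 J. 1 eV = 1.6021766e-19 J, so 4.2005962e-08 J = 4.2005962e-08 / 1.6021766e-19 = 2.6218059e+11 eV ≈ 2.622e+11 eV (4 s.f.).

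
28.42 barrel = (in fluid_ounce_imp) 1.59e+05. Check: 1 barrel = 0.15898729 m^3, so 28.42 barrel = 28.42 * 0.15898729 = 4.5184189 m^3. 1 fluid_ounce_imp = 2.8413063e-05 m^3, so 4.5184189 m^3 = 4.5184189 / 2.8413063e-05 = 159026.11 fluid_ounce_imp ≈ 1.59e+05 fluid_ounce_imp (4 s.f.).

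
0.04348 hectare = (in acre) 1 hectare = 10000 m^2, so 0.04348 hectare = 0.04348 * 10000 = 434.8 m^2. 1 acre = 4046.8564 m^2, so 434.8 m^2 = 434.8 / 4046.8564 = 0.10744142 acre ≈ 0.1074 acre (4 s.f.). Final answer: 0.1074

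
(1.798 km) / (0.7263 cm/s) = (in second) 1 km = 1000 m, so 1.798 km = 1.798 * 1000 = 1798 m. 1 cm/s = 0.01 m/s, so 0.7263 cm/s = 0.7263 * 0.01 = 0.007263 m/s. Combine: 1798 m / 0.007263 m/s = 247556.11 s. 247556.11 s = 247556.11 second ≈ 2.476e+05 second (4 s.f.). Final answer: 2.476e+05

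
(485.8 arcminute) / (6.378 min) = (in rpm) 1 arcminute = 0.00029088821 rad, so 485.8 arcminute = 485.8 * 0.00029088821 = 0.14131349 rad. 1 min = 60 s, so 6.378 min = 6.378 * 60 = 382.68 s. Combine: 0.14131349 rad / 382.68 s = 0.00036927326 rad/s. 1 rpm = 0.10471976 rad/s, so 0.00036927326 rad/s = 0.00036927326 / 0.10471976 = 0.0035262999 rpm ≈ 0.003526 rpm (4 s.f.). Final answer: 0.003526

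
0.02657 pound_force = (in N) 0.1182. Check: 1 pound_force = 4.4482216 N, so 0.02657 pound_force = 0.02657 * 4.4482216 = 0.11818925 N. Result: 0.11818925 N ≈ 0.1182 N (4 s.f.).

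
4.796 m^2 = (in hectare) 0.0004796. Check: 1 hectare = 10000 m^2, so 4.796 m^2 = 4.796 / 10000 = 0.0004796 hectare.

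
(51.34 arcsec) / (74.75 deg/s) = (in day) 1 arcsec = 4.8481368e-06 rad, so 51.34 arcsec = 51.34 * 4.8481368e-06 = 0.00024890334 rad. 1 deg/s = 0.017453293 rad/s, so 74.75 deg/s = 74.75 * 0.017453293 = 1.3046336 rad/s. Combine: 0.00024890334 rad / 1.3046336 rad/s = 0.0001907841 s. 1 day = 86400 s, so 0.0001907841 s = 0.0001907841 / 86400 = 2.2081492e-09 day ≈ 2.208e-09 day (4 s.f.). Final answer: 2.208e-09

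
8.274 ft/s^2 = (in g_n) 1 ft/s^2 = 0.3048 m/s^2, so 8.274 ft/s^2 = 8.274 * 0.3048 = 2.5219152 m/s^2. 1 g_n = 9.80665 m/s^2, so 2.5219152 m/s^2 = 2.5219152 / 9.80665 = 0.25716378 g_n ≈ 0.2572 g_n (4 s.f.). Final answer: 0.2572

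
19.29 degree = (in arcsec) 6.944e+04. Check: 1 degree = 0.017453293 rad, so 19.29 degree = 19.29 * 0.017453293 = 0.33667401 rad. 1 arcsec = 4.8481368e-06 rad, so 0.33667401 rad = 0.33667401 / 4.8481368e-06 = 69444 arcsec ≈ 6.944e+04 arcsec (4 s.f.).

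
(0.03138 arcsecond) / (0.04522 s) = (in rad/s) 1 arcsecond = 4.8481368e-06 rad, so 0.03138 arcsecond = 0.03138 * 4.8481368e-06 = 1.5213453e-07 rad. 0.04522 s is already in s. Combine: 1.5213453e-07 rad / 0.04522 s = 3.3643196e-06 rad/s. Result: 3.3643196e-06 rad/s ≈ 3.364e-06 rad/s (4 s.f.). Final answer: 3.364e-06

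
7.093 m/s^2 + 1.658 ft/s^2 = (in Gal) 7.093 m/s^2 is already in m/s^2. 1 ft/s^2 = 0.3048 m/s^2, so 1.658 ft/s^2 = 1.658 * 0.3048 = 0.5053584 m/s^2. Sum: 7.093 + 0.5053584 = 7.5983584 m/s^2. 1 Gal = 0.01 m/s^2, so 7.5983584 m/s^2 = 7.5983584 / 0.01 = 759.83584 Gal ≈ 759.8 Gal (4 s.f.). Final answer: 759.8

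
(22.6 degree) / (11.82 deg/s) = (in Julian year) 1 degree = 0.017453293 rad, so 22.6 degree = 22.6 * 0.017453293 = 0.39444441 rad. 1 deg/s = 0.017453293 rad/s, so 11.82 deg/s = 11.82 * 0.017453293 = 0.20629792 rad/s. Combine: 0.39444441 rad / 0.20629792 rad/s = 1.9120135 s. 1 Julian year = 31557600 s, so 1.9120135 s = 1.9120135 / 31557600 = 6.0588053e-08 Julian year ≈ 6.059e-08 Julian year (4 s.f.). Final answer: 6.059e-08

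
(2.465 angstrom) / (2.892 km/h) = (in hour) 1 angstrom = 1e-10 m, so 2.465 angstrom = 2.465 * 1e-10 = 2.465e-10 m. 1 km/h = 0.27777778 m/s, so 2.892 km/h = 2.892 * 0.27777778 = 0.80333333 m/s. Combine: 2.465e-10 m / 0.80333333 m/s = 3.0684647e-10 s. 1 hour = 3600 s, so 3.0684647e-10 s = 3.0684647e-10 / 3600 = 8.5235131e-14 hour ≈ 8.524e-14 hour (4 s.f.). Final answer: 8.524e-14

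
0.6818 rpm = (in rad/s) 0.0714. Check: 1 rpm = 0.10471976 rad/s, so 0.6818 rpm = 0.6818 * 0.10471976 = 0.071397929 rad/s. Result: 0.071397929 rad/s ≈ 0.0714 rad/s (4 s.f.).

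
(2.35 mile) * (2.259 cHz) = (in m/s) 1 mile = 1609.344 m, so 2.35 mile = 2.35 * 1609.344 = 3781.9584 m. 1 cHz = 0.01 Hz, so 2.259 cHz = 2.259 * 0.01 = 0.02259 Hz. Combine: 3781.9584 m * 0.02259 Hz = 85.43444 m/s. Result: 85.43444 m/s ≈ 85.43 m/s (4 s.f.). Final answer: 85.43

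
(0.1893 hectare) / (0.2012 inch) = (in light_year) 1 hectare = 10000 m^2, so 0.1893 hectare = 0.1893 * 10000 = 1893 m^2. 1 inch = 0.0254 m, so 0.2012 inch = 0.2012 * 0.0254 = 0.00511048 m. Combine: 1893 m^2 / 0.00511048 m = 370415.3 m. 1 light_year = 9.4607305e+15 m, so 370415.3 m = 370415.3 / 9.4607305e+15 = 3.9152928e-11 light_year ≈ 3.915e-11 light_year (4 s.f.). Final answer: 3.915e-11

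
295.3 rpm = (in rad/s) 1 rpm = 0.10471976 rad/s, so 295.3 rpm = 295.3 * 0.10471976 = 30.923744 rad/s. Result: 30.923744 rad/s ≈ 30.92 rad/s (4 s.f.). Final answer: 30.92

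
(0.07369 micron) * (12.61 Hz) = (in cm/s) 1 micron = 1e-06 m, so 0.07369 micron = 0.07369 * 1e-06 = 7.369e-08 m. 12.61 Hz is already in Hz. Combine: 7.369e-08 m * 12.61 Hz = 9.292309e-07 m/s. 1 cm/s = 0.01 m/s, so 9.292309e-07 m/s = 9.292309e-07 / 0.01 = 9.292309e-05 cm/s ≈ 9.292e-05 cm/s (4 s.f.). Final answer: 9.292e-05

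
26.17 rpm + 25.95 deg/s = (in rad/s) 1 rpm = 0.10471976 rad/s, so 26.17 rpm = 26.17 * 0.10471976 = 2.740516 rad/s. 1 deg/s = 0.017453293 rad/s, so 25.95 deg/s = 25.95 * 0.017453293 = 0.45291294 rad/s. Sum: 2.740516 + 0.45291294 = 3.1934289 rad/s. Result: 3.1934289 rad/s ≈ 3.193 rad/s (4 s.f.). Final answer: 3.193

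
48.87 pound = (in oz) 1 pound = 0.45359237 kg, so 48.87 pound = 48.87 * 0.45359237 = 22.167059 kg. 1 oz = 0.028349523 kg, so 22.167059 kg = 22.167059 / 0.028349523 = 781.92 oz ≈ 781.9 oz (4 s.f.). Final answer: 781.9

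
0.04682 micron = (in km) 1 micron = 1e-06 m, so 0.04682 micron = 0.04682 * 1e-06 = 4.682e-08 m. 1 km = 1000 m, so 4.682e-08 m = 4.682e-08 / 1000 = 4.682e-11 km. Final answer: 4.682e-11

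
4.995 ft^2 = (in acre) 0.0001147. Check: 1 ft^2 = 0.09290304 m^2, so 4.995 ft^2 = 4.995 * 0.09290304 = 0.46405068 m^2. 1 acre = 4046.8564 m^2, so 0.46405068 m^2 = 0.46405068 / 4046.8564 = 0.00011466942 acre ≈ 0.0001147 acre (4 s.f.).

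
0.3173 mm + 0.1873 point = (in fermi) 3.834e+11. Check: 1 mm = 0.001 m, so 0.3173 mm = 0.3173 * 0.001 = 0.0003173 m. 1 point = 0.00035277778 m, so 0.1873 point = 0.1873 * 0.00035277778 = 6.6075278e-05 m. Sum: 0.0003173 + 6.6075278e-05 = 0.00038337528 m. 1 fermi = 1e-15 m, so 0.00038337528 m = 0.00038337528 / 1e-15 = 3.8337528e+11 fermi ≈ 3.834e+11 fermi (4 s.f.).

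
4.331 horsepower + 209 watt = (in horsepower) 4.611. Check: 1 horsepower = 745.69987 W, so 4.331 horsepower = 4.331 * 745.69987 = 3229.6261 W. 209 watt = 209 W. Sum: 3229.6261 + 209 = 3438.6261 W. 1 horsepower = 745.69987 W, so 3438.6261 W = 3438.6261 / 745.69987 = 4.6112736 horsepower ≈ 4.611 horsepower (4 s.f.).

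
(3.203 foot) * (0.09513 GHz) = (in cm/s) 1 foot = 0.3048 m, so 3.203 foot = 3.203 * 0.3048 = 0.9762744 m. 1 GHz = 1e+09 Hz, so 0.09513 GHz = 0.09513 * 1e+09 = 95130000 Hz. Combine: 0.9762744 m * 95130000 Hz = 92872984 m/s. 1 cm/s = 0.01 m/s, so 92872984 m/s = 92872984 / 0.01 = 9.2872984e+09 cm/s ≈ 9.287e+09 cm/s (4 s.f.). Final answer: 9.287e+09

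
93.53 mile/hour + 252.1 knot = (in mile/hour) 1 mile/hour = 0.44704 m/s, so 93.53 mile/hour = 93.53 * 0.44704 = 41.811651 m/s. 1 knot = 0.51444444 m/s, so 252.1 knot = 252.1 * 0.51444444 = 129.69144 m/s. Sum: 41.811651 + 129.69144 = 171.5031 m/s. 1 mile/hour = 0.44704 m/s, so 171.5031 m/s = 171.5031 / 0.44704 = 383.6415 mile/hour ≈ 383.6 mile/hour (4 s.f.). Final answer: 383.6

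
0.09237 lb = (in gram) 41.9. Check: 1 lb = 0.45359237 kg, so 0.09237 lb = 0.09237 * 0.45359237 = 0.041898327 kg. 1 gram = 0.001 kg, so 0.041898327 kg = 0.041898327 / 0.001 = 41.898327 gram ≈ 41.9 gram (4 s.f.).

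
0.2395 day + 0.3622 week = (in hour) 66.6. Check: 1 day = 86400 s, so 0.2395 day = 0.2395 * 86400 = 20692.8 s. 1 week = 604800 s, so 0.3622 week = 0.3622 * 604800 = 219058.56 s. Sum: 20692.8 + 219058.56 = 239751.36 s. 1 hour = 3600 s, so 239751.36 s = 239751.36 / 3600 = 66.5976 hour ≈ 66.6 hour (4 s.f.).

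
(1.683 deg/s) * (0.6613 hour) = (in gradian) 1 deg/s = 0.017453293 rad/s, so 1.683 deg/s = 1.683 * 0.017453293 = 0.029373891 rad/s. 1 hour = 3600 s, so 0.6613 hour = 0.6613 * 3600 = 2380.68 s. Combine: 0.029373891 rad/s * 2380.68 s = 69.929836 rad. 1 gradian = 0.015707963 rad, so 69.929836 rad = 69.929836 / 0.015707963 = 4451.8716 gradian ≈ 4452 gradian (4 s.f.). Final answer: 4452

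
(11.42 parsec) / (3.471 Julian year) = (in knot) 1 parsec = 3.0856776e+16 m, so 11.42 parsec = 11.42 * 3.0856776e+16 = 3.5238438e+17 m. 1 Julian year = 31557600 s, so 3.471 Julian year = 3.471 * 31557600 = 1.0953643e+08 s. Combine: 3.5238438e+17 m / 1.0953643e+08 s = 3.2170519e+09 m/s. 1 knot = 0.51444444 m/s, so 3.2170519e+09 m/s = 3.2170519e+09 / 0.51444444 = 6.2534486e+09 knot ≈ 6.253e+09 knot (4 s.f.). Final answer: 6.253e+09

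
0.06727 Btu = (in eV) 1 Btu = 1055.0559 J, so 0.06727 Btu = 0.06727 * 1055.0559 = 70.973607 J. 1 eV = 1.6021766e-19 J, so 70.973607 J = 70.973607 / 1.6021766e-19 = 4.4298241e+20 eV ≈ 4.43e+20 eV (4 s.f.). Final answer: 4.43e+20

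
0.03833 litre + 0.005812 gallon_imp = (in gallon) 1 litre = 0.001 m^3, so 0.03833 litre = 0.03833 * 0.001 = 3.833e-05 m^3. 1 gallon_imp = 0.00454609 m^3, so 0.005812 gallon_imp = 0.005812 * 0.00454609 = 2.6421875e-05 m^3. Sum: 3.833e-05 + 2.6421875e-05 = 6.4751875e-05 m^3. 1 gallon = 0.0037854118 m^3, so 6.4751875e-05 m^3 = 6.4751875e-05 / 0.0037854118 = 0.017105636 gallon ≈ 0.01711 gallon (4 s.f.). Final answer: 0.01711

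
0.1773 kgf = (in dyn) 1.739e+05. Check: 1 kgf = 9.80665 N, so 0.1773 kgf = 0.1773 * 9.80665 = 1.738719 N. 1 dyn = 1e-05 N, so 1.738719 N = 1.738719 / 1e-05 = 173871.9 dyn ≈ 1.739e+05 dyn (4 s.f.).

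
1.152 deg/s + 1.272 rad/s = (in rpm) 1 deg/s = 0.017453293 rad/s, so 1.152 deg/s = 1.152 * 0.017453293 = 0.020106193 rad/s. 1.272 rad/s is already in rad/s. Sum: 0.020106193 + 1.272 = 1.2921062 rad/s. 1 rpm = 0.10471976 rad/s, so 1.2921062 rad/s = 1.2921062 / 0.10471976 = 12.338705 rpm ≈ 12.34 rpm (4 s.f.). Final answer: 12.34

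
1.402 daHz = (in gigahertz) 1.402e-08. Check: 1 daHz = 10 Hz, so 1.402 daHz = 1.402 * 10 = 14.02 Hz. 1 gigahertz = 1e+09 Hz, so 14.02 Hz = 14.02 / 1e+09 = 1.402e-08 gigahertz.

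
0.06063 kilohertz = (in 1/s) 60.63. Check: 1 kilohertz = 1000 Hz, so 0.06063 kilohertz = 0.06063 * 1000 = 60.63 Hz. 60.63 Hz = 60.63 1/s.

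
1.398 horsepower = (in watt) 1042. Check: 1 horsepower = 745.69987 W, so 1.398 horsepower = 1.398 * 745.69987 = 1042.4884 W. 1042.4884 W = 1042.4884 watt ≈ 1042 watt (4 s.f.).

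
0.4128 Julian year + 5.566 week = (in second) 1.639e+07. Check: 1 Julian year = 31557600 s, so 0.4128 Julian year = 0.4128 * 31557600 = 13026977 s. 1 week = 604800 s, so 5.566 week = 5.566 * 604800 = 3366316.8 s. Sum: 13026977 + 3366316.8 = 16393294 s. 16393294 s = 16393294 second ≈ 1.639e+07 second (4 s.f.).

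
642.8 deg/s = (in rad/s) 1 deg/s = 0.017453293 rad/s, so 642.8 deg/s = 642.8 * 0.017453293 = 11.218976 rad/s. Result: 11.218976 rad/s ≈ 11.22 rad/s (4 s.f.). Final answer: 11.22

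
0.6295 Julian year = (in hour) 5518. Check: 1 Julian year = 31557600 s, so 0.6295 Julian year = 0.6295 * 31557600 = 19865509 s. 1 hour = 3600 s, so 19865509 s = 19865509 / 3600 = 5518.197 hour ≈ 5518 hour (4 s.f.).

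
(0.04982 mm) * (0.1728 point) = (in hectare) 3.037e-13. Check: 1 mm = 0.001 m, so 0.04982 mm = 0.04982 * 0.001 = 4.982e-05 m. 1 point = 0.00035277778 m, so 0.1728 point = 0.1728 * 0.00035277778 = 6.096e-05 m. Combine: 4.982e-05 m * 6.096e-05 m = 3.0370272e-09 m^2. 1 hectare = 10000 m^2, so 3.0370272e-09 m^2 = 3.0370272e-09 / 10000 = 3.0370272e-13 hectare ≈ 3.037e-13 hectare (4 s.f.).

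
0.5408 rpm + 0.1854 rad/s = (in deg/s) 13.87. Check: 1 rpm = 0.10471976 rad/s, so 0.5408 rpm = 0.5408 * 0.10471976 = 0.056632444 rad/s. 0.1854 rad/s is already in rad/s. Sum: 0.056632444 + 0.1854 = 0.24203244 rad/s. 1 deg/s = 0.017453293 rad/s, so 0.24203244 rad/s = 0.24203244 / 0.017453293 = 13.867438 deg/s ≈ 13.87 deg/s (4 s.f.).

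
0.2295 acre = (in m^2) 1 acre = 4046.8564 m^2, so 0.2295 acre = 0.2295 * 4046.8564 = 928.75355 m^2. Result: 928.75355 m^2 ≈ 928.8 m^2 (4 s.f.). Final answer: 928.8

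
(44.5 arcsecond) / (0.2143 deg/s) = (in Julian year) 1 arcsecond = 4.8481368e-06 rad, so 44.5 arcsecond = 44.5 * 4.8481368e-06 = 0.00021574209 rad. 1 deg/s = 0.017453293 rad/s, so 0.2143 deg/s = 0.2143 * 0.017453293 = 0.0037402406 rad/s. Combine: 0.00021574209 rad / 0.0037402406 rad/s = 0.05768134 s. 1 Julian year = 31557600 s, so 0.05768134 s = 0.05768134 / 31557600 = 1.8278114e-09 Julian year ≈ 1.828e-09 Julian year (4 s.f.). Final answer: 1.828e-09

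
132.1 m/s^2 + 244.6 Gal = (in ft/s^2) 441.4. Check: 132.1 m/s^2 is already in m/s^2. 1 Gal = 0.01 m/s^2, so 244.6 Gal = 244.6 * 0.01 = 2.446 m/s^2. Sum: 132.1 + 2.446 = 134.546 m/s^2. 1 ft/s^2 = 0.3048 m/s^2, so 134.546 m/s^2 = 134.546 / 0.3048 = 441.42388 ft/s^2 ≈ 441.4 ft/s^2 (4 s.f.).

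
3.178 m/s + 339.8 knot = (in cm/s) 3.178 m/s is already in m/s. 1 knot = 0.51444444 m/s, so 339.8 knot = 339.8 * 0.51444444 = 174.80822 m/s. Sum: 3.178 + 174.80822 = 177.98622 m/s. 1 cm/s = 0.01 m/s, so 177.98622 m/s = 177.98622 / 0.01 = 17798.622 cm/s ≈ 1.78e+04 cm/s (4 s.f.). Final answer: 1.78e+04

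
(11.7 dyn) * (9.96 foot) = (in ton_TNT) 8.489e-14. Check: 1 dyn = 1e-05 N, so 11.7 dyn = 11.7 * 1e-05 = 0.000117 N. 1 foot = 0.3048 m, so 9.96 foot = 9.96 * 0.3048 = 3.035808 m. Combine: 0.000117 N * 3.035808 m = 0.00035518954 J. 1 ton_TNT = 4.184e+09 J, so 0.00035518954 J = 0.00035518954 / 4.184e+09 = 8.4892337e-14 ton_TNT ≈ 8.489e-14 ton_TNT (4 s.f.).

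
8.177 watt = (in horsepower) 0.01097. Check: 8.177 watt = 8.177 W. 1 horsepower = 745.69987 W, so 8.177 W = 8.177 / 745.69987 = 0.010965538 horsepower ≈ 0.01097 horsepower (4 s.f.).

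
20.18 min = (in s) 1211. Check: 1 min = 60 s, so 20.18 min = 20.18 * 60 = 1210.8 s. Result: 1210.8 s ≈ 1211 s (4 s.f.).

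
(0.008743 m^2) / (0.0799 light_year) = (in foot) 0.008743 m^2 is already in m^2. 1 light_year = 9.4607305e+15 m, so 0.0799 light_year = 0.0799 * 9.4607305e+15 = 7.5591236e+14 m. Combine: 0.008743 m^2 / 7.5591236e+14 m = 1.1566156e-17 m. 1 foot = 0.3048 m, so 1.1566156e-17 m = 1.1566156e-17 / 0.3048 = 3.7946705e-17 foot ≈ 3.795e-17 foot (4 s.f.). Final answer: 3.795e-17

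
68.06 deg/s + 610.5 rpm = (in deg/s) 3731. Check: 1 deg/s = 0.017453293 rad/s, so 68.06 deg/s = 68.06 * 0.017453293 = 1.1878711 rad/s. 1 rpm = 0.10471976 rad/s, so 610.5 rpm = 610.5 * 0.10471976 = 63.931411 rad/s. Sum: 1.1878711 + 63.931411 = 65.119282 rad/s. 1 deg/s = 0.017453293 rad/s, so 65.119282 rad/s = 65.119282 / 0.017453293 = 3731.06 deg/s ≈ 3731 deg/s (4 s.f.).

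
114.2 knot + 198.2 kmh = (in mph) 1 knot = 0.51444444 m/s, so 114.2 knot = 114.2 * 0.51444444 = 58.749556 m/s. 1 kmh = 0.27777778 m/s, so 198.2 kmh = 198.2 * 0.27777778 = 55.055556 m/s. Sum: 58.749556 + 55.055556 = 113.80511 m/s. 1 mph = 0.44704 m/s, so 113.80511 m/s = 113.80511 / 0.44704 = 254.57478 mph ≈ 254.6 mph (4 s.f.). Final answer: 254.6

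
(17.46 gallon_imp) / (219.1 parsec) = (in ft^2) 1.264e-19. Check: 1 gallon_imp = 0.00454609 m^3, so 17.46 gallon_imp = 17.46 * 0.00454609 = 0.079374731 m^3. 1 parsec = 3.0856776e+16 m, so 219.1 parsec = 219.1 * 3.0856776e+16 = 6.7607196e+18 m. Combine: 0.079374731 m^3 / 6.7607196e+18 m = 1.1740574e-20 m^2. 1 ft^2 = 0.09290304 m^2, so 1.1740574e-20 m^2 = 1.1740574e-20 / 0.09290304 = 1.2637449e-19 ft^2 ≈ 1.264e-19 ft^2 (4 s.f.).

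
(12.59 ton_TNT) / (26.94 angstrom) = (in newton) 1.955e+19. Check: 1 ton_TNT = 4.184e+09 J, so 12.59 ton_TNT = 12.59 * 4.184e+09 = 5.267656e+10 J. 1 angstrom = 1e-10 m, so 26.94 angstrom = 26.94 * 1e-10 = 2.694e-09 m. Combine: 5.267656e+10 J / 2.694e-09 m = 1.9553289e+19 N. 1.9553289e+19 N = 1.9553289e+19 newton ≈ 1.955e+19 newton (4 s.f.).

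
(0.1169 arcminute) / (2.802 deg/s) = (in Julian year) 2.203e-11. Check: 1 arcminute = 0.00029088821 rad, so 0.1169 arcminute = 0.1169 * 0.00029088821 = 3.4004832e-05 rad. 1 deg/s = 0.017453293 rad/s, so 2.802 deg/s = 2.802 * 0.017453293 = 0.048904126 rad/s. Combine: 3.4004832e-05 rad / 0.048904126 rad/s = 0.00069533666 s. 1 Julian year = 31557600 s, so 0.00069533666 s = 0.00069533666 / 31557600 = 2.2033889e-11 Julian year ≈ 2.203e-11 Julian year (4 s.f.).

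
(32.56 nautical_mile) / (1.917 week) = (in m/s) 0.05201. Check: 1 nautical_mile = 1852 m, so 32.56 nautical_mile = 32.56 * 1852 = 60301.12 m. 1 week = 604800 s, so 1.917 week = 1.917 * 604800 = 1159401.6 s. Combine: 60301.12 m / 1159401.6 s = 0.052010554 m/s. Result: 0.052010554 m/s ≈ 0.05201 m/s (4 s.f.).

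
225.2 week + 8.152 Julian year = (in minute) 6.558e+06. Check: 1 week = 604800 s, so 225.2 week = 225.2 * 604800 = 1.3620096e+08 s. 1 Julian year = 31557600 s, so 8.152 Julian year = 8.152 * 31557600 = 2.5725756e+08 s. Sum: 1.3620096e+08 + 2.5725756e+08 = 3.9345852e+08 s. 1 minute = 60 s, so 3.9345852e+08 s = 3.9345852e+08 / 60 = 6557641.9 minute ≈ 6.558e+06 minute (4 s.f.).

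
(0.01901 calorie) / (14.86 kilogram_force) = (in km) 5.458e-07. Check: 1 calorie = 4.184 J, so 0.01901 calorie = 0.01901 * 4.184 = 0.07953784 J. 1 kilogram_force = 9.80665 N, so 14.86 kilogram_force = 14.86 * 9.80665 = 145.72682 N. Combine: 0.07953784 J / 145.72682 N = 0.00054580098 m. 1 km = 1000 m, so 0.00054580098 m = 0.00054580098 / 1000 = 5.4580098e-07 km ≈ 5.458e-07 km (4 s.f.).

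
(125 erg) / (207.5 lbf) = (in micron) 0.01354. Check: 1 erg = 1e-07 J, so 125 erg = 125 * 1e-07 = 1.25e-05 J. 1 lbf = 4.4482216 N, so 207.5 lbf = 207.5 * 4.4482216 = 923.00599 N. Combine: 1.25e-05 J / 923.00599 N = 1.3542707e-08 m. 1 micron = 1e-06 m, so 1.3542707e-08 m = 1.3542707e-08 / 1e-06 = 0.013542707 micron ≈ 0.01354 micron (4 s.f.).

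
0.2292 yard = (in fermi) 2.096e+14. Check: 1 yard = 0.9144 m, so 0.2292 yard = 0.2292 * 0.9144 = 0.20958048 m. 1 fermi = 1e-15 m, so 0.20958048 m = 0.20958048 / 1e-15 = 2.0958048e+14 fermi ≈ 2.096e+14 fermi (4 s.f.).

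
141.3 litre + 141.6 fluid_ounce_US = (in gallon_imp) 1 litre = 0.001 m^3, so 141.3 litre = 141.3 * 0.001 = 0.1413 m^3. 1 fluid_ounce_US = 2.957353e-05 m^3, so 141.6 fluid_ounce_US = 141.6 * 2.957353e-05 = 0.0041876118 m^3. Sum: 0.1413 + 0.0041876118 = 0.14548761 m^3. 1 gallon_imp = 0.00454609 m^3, so 0.14548761 m^3 = 0.14548761 / 0.00454609 = 32.002801 gallon_imp ≈ 32 gallon_imp (4 s.f.). Final answer: 32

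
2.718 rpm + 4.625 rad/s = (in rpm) 1 rpm = 0.10471976 rad/s, so 2.718 rpm = 2.718 * 0.10471976 = 0.28462829 rad/s. 4.625 rad/s is already in rad/s. Sum: 0.28462829 + 4.625 = 4.9096283 rad/s. 1 rpm = 0.10471976 rad/s, so 4.9096283 rad/s = 4.9096283 / 0.10471976 = 46.883497 rpm ≈ 46.88 rpm (4 s.f.). Final answer: 46.88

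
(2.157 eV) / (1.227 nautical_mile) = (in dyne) 1.521e-17. Check: 1 eV = 1.6021766e-19 J, so 2.157 eV = 2.157 * 1.6021766e-19 = 3.455895e-19 J. 1 nautical_mile = 1852 m, so 1.227 nautical_mile = 1.227 * 1852 = 2272.404 m. Combine: 3.455895e-19 J / 2272.404 m = 1.5208101e-22 N. 1 dyne = 1e-05 N, so 1.5208101e-22 N = 1.5208101e-22 / 1e-05 = 1.5208101e-17 dyne ≈ 1.521e-17 dyne (4 s.f.).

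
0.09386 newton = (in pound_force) 0.0211. Check: 0.09386 newton = 0.09386 N. 1 pound_force = 4.4482216 N, so 0.09386 N = 0.09386 / 4.4482216 = 0.021100567 pound_force ≈ 0.0211 pound_force (4 s.f.).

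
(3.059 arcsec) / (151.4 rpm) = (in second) 9.354e-07. Check: 1 arcsec = 4.8481368e-06 rad, so 3.059 arcsec = 3.059 * 4.8481368e-06 = 1.4830451e-05 rad. 1 rpm = 0.10471976 rad/s, so 151.4 rpm = 151.4 * 0.10471976 = 15.854571 rad/s. Combine: 1.4830451e-05 rad / 15.854571 rad/s = 9.3540535e-07 s. 9.3540535e-07 s = 9.3540535e-07 second ≈ 9.354e-07 second (4 s.f.).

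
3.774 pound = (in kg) 1 pound = 0.45359237 kg, so 3.774 pound = 3.774 * 0.45359237 = 1.7118576 kg. Result: 1.7118576 kg ≈ 1.712 kg (4 s.f.). Final answer: 1.712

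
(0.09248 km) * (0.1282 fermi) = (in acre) 1 km = 1000 m, so 0.09248 km = 0.09248 * 1000 = 92.48 m. 1 fermi = 1e-15 m, so 0.1282 fermi = 0.1282 * 1e-15 = 1.282e-16 m. Combine: 92.48 m * 1.282e-16 m = 1.1855936e-14 m^2. 1 acre = 4046.8564 m^2, so 1.1855936e-14 m^2 = 1.1855936e-14 / 4046.8564 = 2.9296656e-18 acre ≈ 2.93e-18 acre (4 s.f.). Final answer: 2.93e-18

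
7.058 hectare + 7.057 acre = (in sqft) 1 hectare = 10000 m^2, so 7.058 hectare = 7.058 * 10000 = 70580 m^2. 1 acre = 4046.8564 m^2, so 7.057 acre = 7.057 * 4046.8564 = 28558.666 m^2. Sum: 70580 + 28558.666 = 99138.666 m^2. 1 sqft = 0.09290304 m^2, so 99138.666 m^2 = 99138.666 / 0.09290304 = 1067119.7 sqft ≈ 1.067e+06 sqft (4 s.f.). Final answer: 1.067e+06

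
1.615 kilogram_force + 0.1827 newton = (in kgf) 1 kilogram_force = 9.80665 N, so 1.615 kilogram_force = 1.615 * 9.80665 = 15.83774 N. 0.1827 newton = 0.1827 N. Sum: 15.83774 + 0.1827 = 16.02044 N. 1 kgf = 9.80665 N, so 16.02044 N = 16.02044 / 9.80665 = 1.6336302 kgf ≈ 1.634 kgf (4 s.f.). Final answer: 1.634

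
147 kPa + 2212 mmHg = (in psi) 64.09. Check: 1 kPa = 1000 Pa, so 147 kPa = 147 * 1000 = 147000 Pa. 1 mmHg = 133.32237 Pa, so 2212 mmHg = 2212 * 133.32237 = 294909.08 Pa. Sum: 147000 + 294909.08 = 441909.08 Pa. 1 psi = 6894.7573 Pa, so 441909.08 Pa = 441909.08 / 6894.7573 = 64.093493 psi ≈ 64.09 psi (4 s.f.).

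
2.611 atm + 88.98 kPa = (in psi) 51.28. Check: 1 atm = 101325 Pa, so 2.611 atm = 2.611 * 101325 = 264559.58 Pa. 1 kPa = 1000 Pa, so 88.98 kPa = 88.98 * 1000 = 88980 Pa. Sum: 264559.58 + 88980 = 353539.58 Pa. 1 psi = 6894.7573 Pa, so 353539.58 Pa = 353539.58 / 6894.7573 = 51.27658 psi ≈ 51.28 psi (4 s.f.).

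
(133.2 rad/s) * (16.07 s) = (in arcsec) 4.415e+08. Check: 133.2 rad/s is already in rad/s. 16.07 s is already in s. Combine: 133.2 rad/s * 16.07 s = 2140.524 rad. 1 arcsec = 4.8481368e-06 rad, so 2140.524 rad = 2140.524 / 4.8481368e-06 = 4.4151477e+08 arcsec ≈ 4.415e+08 arcsec (4 s.f.).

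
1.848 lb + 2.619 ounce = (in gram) 912.5. Check: 1 lb = 0.45359237 kg, so 1.848 lb = 1.848 * 0.45359237 = 0.8382387 kg. 1 ounce = 0.028349523 kg, so 2.619 ounce = 2.619 * 0.028349523 = 0.074247401 kg. Sum: 0.8382387 + 0.074247401 = 0.9124861 kg. 1 gram = 0.001 kg, so 0.9124861 kg = 0.9124861 / 0.001 = 912.4861 gram ≈ 912.5 gram (4 s.f.).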